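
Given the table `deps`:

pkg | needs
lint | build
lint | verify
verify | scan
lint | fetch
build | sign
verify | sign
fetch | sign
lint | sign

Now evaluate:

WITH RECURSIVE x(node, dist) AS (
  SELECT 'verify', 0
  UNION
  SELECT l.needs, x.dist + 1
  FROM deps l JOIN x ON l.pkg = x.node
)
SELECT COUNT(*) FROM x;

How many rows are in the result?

Base: (verify, dist=0).
Iteration 1: edges from {verify} -> (scan, dist=1), (sign, dist=1).
Iteration 2: no outgoing edges from {scan,sign}; recursion stops.
Total rows emitted: 3.

3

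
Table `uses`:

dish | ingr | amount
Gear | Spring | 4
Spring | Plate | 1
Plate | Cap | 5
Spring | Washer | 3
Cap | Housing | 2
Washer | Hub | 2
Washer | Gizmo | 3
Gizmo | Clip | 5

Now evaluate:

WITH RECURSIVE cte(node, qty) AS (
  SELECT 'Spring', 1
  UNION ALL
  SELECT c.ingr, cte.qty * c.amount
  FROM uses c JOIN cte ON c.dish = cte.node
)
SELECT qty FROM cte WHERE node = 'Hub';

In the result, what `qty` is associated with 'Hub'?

Base: (Spring, qty=1).
Iteration 1: components of {Spring} -> Plate = 1*1 = 1, Washer = 1*3 = 3.
Iteration 2: components of {Plate,Washer} -> Cap = 1*5 = 5, Gizmo = 3*3 = 9, Hub = 3*2 = 6.
Iteration 3: components of {Cap,Gizmo,Hub} -> Clip = 9*5 = 45, Housing = 5*2 = 10.
Iteration 4: no further components; recursion stops.

6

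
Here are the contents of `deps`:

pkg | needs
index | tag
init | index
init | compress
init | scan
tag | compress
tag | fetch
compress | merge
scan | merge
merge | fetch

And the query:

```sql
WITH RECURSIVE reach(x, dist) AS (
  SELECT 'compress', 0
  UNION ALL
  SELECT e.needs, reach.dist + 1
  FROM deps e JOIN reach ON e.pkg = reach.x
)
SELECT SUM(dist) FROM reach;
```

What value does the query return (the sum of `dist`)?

3

Base: (compress, dist=0).
Iteration 1: edges from {compress} -> (merge, dist=1).
Iteration 2: edges from {merge} -> (fetch, dist=2).
Iteration 3: no outgoing edges from {fetch}; recursion stops.
SUM(dist) = 0 + 1 + 2 = 3.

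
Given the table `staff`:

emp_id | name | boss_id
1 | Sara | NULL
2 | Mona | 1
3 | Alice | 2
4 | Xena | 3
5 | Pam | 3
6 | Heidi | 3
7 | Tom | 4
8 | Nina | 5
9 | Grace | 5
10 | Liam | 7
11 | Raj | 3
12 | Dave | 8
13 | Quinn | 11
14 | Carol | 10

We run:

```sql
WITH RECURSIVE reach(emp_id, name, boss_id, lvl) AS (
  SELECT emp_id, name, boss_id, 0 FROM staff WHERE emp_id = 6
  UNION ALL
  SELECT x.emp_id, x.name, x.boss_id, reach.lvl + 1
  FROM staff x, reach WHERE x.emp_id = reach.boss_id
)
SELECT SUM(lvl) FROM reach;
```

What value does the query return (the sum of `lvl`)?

6

Base: emp_id=6 (Heidi), boss_id=3, lvl 0.
Iteration 1: join on emp_id=3 -> Alice (id 3, boss_id=2, lvl 1).
Iteration 2: join on emp_id=2 -> Mona (id 2, boss_id=1, lvl 2).
Iteration 3: join on emp_id=1 -> Sara (id 1, boss_id=NULL, lvl 3).
Iteration 4: boss_id is NULL; no match; recursion stops.
SUM(lvl) = 0 + 1 + 2 + 3 = 6.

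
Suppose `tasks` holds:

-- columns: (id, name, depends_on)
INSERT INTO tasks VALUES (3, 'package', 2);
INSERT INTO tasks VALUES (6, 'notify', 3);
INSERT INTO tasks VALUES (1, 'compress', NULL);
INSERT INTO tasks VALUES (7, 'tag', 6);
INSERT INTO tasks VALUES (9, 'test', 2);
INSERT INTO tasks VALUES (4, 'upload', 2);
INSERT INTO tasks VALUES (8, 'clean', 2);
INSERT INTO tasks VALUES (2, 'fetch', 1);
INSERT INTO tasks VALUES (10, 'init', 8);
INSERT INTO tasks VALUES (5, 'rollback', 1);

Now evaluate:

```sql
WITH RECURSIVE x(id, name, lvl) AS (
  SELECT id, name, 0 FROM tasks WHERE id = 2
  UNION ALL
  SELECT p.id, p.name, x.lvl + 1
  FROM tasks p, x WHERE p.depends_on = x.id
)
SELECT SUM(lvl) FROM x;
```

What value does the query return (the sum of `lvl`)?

Base: id=2 (fetch) at lvl 0.
Iteration 1: rows with depends_on in {2} -> package (id 3, lvl 1), upload (id 4, lvl 1), clean (id 8, lvl 1), test (id 9, lvl 1).
Iteration 2: rows with depends_on in {3,4,8,9} -> notify (id 6, lvl 2), init (id 10, lvl 2).
Iteration 3: rows with depends_on in {6,10} -> tag (id 7, lvl 3).
Iteration 4: no rows with depends_on in {7}; recursion stops.
SUM(lvl) = 0 + 1 + 1 + 1 + 1 + 2 + 2 + 3 = 11.

11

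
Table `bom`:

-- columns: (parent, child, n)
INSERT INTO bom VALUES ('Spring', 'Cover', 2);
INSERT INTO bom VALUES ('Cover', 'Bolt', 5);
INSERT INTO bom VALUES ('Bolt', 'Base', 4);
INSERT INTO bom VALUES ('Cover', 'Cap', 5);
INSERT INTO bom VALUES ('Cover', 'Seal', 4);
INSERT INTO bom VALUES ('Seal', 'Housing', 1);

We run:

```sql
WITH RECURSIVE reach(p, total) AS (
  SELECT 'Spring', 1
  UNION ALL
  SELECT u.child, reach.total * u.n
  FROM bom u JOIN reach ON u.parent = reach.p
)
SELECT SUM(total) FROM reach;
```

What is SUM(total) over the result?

Base: (Spring, total=1).
Iteration 1: components of {Spring} -> Cover = 1*2 = 2.
Iteration 2: components of {Cover} -> Bolt = 2*5 = 10, Cap = 2*5 = 10, Seal = 2*4 = 8.
Iteration 3: components of {Bolt,Cap,Seal} -> Base = 10*4 = 40, Housing = 8*1 = 8.
Iteration 4: no further components; recursion stops.
SUM(total) = 1 + 2 + 10 + 10 + 8 + 40 + 8 = 79.

79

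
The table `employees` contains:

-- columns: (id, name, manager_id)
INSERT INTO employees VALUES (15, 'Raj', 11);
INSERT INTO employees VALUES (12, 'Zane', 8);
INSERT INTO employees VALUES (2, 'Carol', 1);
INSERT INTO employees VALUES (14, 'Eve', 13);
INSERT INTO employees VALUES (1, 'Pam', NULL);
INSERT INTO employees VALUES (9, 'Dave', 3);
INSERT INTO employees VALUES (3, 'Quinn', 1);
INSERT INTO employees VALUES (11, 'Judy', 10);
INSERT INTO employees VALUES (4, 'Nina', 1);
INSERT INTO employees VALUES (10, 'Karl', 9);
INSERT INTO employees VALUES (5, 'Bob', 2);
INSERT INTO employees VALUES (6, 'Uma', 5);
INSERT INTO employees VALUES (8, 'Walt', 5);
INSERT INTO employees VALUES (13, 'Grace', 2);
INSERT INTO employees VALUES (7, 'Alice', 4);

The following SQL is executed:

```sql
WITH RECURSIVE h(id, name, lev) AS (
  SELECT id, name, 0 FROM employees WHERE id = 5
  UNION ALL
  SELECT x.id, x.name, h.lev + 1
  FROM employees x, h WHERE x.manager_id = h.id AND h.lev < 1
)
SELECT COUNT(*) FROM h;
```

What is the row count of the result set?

3

Base: id=5 (Bob) at lev 0.
Iteration 1: rows with manager_id in {5} -> Uma (id 6, lev 1), Walt (id 8, lev 1).
Iteration 2: lev < 1 fails for all current rows; recursion stops.
Total rows emitted: 3.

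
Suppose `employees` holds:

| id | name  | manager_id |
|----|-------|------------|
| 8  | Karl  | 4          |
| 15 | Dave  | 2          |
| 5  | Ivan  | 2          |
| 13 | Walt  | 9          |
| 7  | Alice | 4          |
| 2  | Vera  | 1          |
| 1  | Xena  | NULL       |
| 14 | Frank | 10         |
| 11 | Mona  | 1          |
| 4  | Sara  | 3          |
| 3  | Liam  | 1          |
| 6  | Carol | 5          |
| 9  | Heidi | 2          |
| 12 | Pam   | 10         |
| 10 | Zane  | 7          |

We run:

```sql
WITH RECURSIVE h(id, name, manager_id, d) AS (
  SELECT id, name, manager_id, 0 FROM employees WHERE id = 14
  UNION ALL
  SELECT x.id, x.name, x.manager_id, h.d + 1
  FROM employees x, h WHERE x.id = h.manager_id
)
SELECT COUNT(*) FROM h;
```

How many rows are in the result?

Base: id=14 (Frank), manager_id=10, d 0.
Iteration 1: join on id=10 -> Zane (id 10, manager_id=7, d 1).
Iteration 2: join on id=7 -> Alice (id 7, manager_id=4, d 2).
Iteration 3: join on id=4 -> Sara (id 4, manager_id=3, d 3).
Iteration 4: join on id=3 -> Liam (id 3, manager_id=1, d 4).
Iteration 5: join on id=1 -> Xena (id 1, manager_id=NULL, d 5).
Iteration 6: manager_id is NULL; no match; recursion stops.
Total rows emitted: 6.

6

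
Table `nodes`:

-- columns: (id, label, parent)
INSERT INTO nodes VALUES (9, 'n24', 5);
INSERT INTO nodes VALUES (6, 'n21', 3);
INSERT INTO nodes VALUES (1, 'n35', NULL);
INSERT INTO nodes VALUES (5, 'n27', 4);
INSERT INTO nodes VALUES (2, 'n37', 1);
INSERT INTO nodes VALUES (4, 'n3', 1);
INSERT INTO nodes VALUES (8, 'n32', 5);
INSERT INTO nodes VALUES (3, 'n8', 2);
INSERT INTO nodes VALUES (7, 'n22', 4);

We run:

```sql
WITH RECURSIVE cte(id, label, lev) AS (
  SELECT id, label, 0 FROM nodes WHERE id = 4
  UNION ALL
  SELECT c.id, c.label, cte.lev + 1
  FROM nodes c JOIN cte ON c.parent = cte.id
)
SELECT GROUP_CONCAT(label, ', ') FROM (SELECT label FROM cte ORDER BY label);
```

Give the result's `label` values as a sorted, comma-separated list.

Base: id=4 (n3) at lev 0.
Iteration 1: rows with parent in {4} -> n27 (id 5, lev 1), n22 (id 7, lev 1).
Iteration 2: rows with parent in {5,7} -> n32 (id 8, lev 2), n24 (id 9, lev 2).
Iteration 3: no rows with parent in {8,9}; recursion stops.

n22, n24, n27, n3, n32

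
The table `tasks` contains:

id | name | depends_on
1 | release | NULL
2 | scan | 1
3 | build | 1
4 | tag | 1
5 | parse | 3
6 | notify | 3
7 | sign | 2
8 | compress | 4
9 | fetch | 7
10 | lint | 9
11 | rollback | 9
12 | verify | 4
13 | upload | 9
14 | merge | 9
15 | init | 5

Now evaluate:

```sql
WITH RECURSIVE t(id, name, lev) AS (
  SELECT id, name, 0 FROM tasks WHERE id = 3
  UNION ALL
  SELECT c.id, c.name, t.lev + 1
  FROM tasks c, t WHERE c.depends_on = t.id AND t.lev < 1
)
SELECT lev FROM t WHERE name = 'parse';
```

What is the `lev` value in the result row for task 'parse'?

Base: id=3 (build) at lev 0.
Iteration 1: rows with depends_on in {3} -> parse (id 5, lev 1), notify (id 6, lev 1).
Iteration 2: lev < 1 fails for all current rows; recursion stops.

1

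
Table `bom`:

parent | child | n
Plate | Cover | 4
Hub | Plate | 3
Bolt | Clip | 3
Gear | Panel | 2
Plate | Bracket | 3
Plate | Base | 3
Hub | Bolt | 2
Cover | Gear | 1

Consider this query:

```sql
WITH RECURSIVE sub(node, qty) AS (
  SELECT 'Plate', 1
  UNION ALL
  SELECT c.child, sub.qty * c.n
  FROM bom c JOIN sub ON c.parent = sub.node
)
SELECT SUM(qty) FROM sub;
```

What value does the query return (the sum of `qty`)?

23

Base: (Plate, qty=1).
Iteration 1: components of {Plate} -> Base = 1*3 = 3, Bracket = 1*3 = 3, Cover = 1*4 = 4.
Iteration 2: components of {Base,Bracket,Cover} -> Gear = 4*1 = 4.
Iteration 3: components of {Gear} -> Panel = 4*2 = 8.
Iteration 4: no further components; recursion stops.
SUM(qty) = 1 + 4 + 3 + 3 + 4 + 8 = 23.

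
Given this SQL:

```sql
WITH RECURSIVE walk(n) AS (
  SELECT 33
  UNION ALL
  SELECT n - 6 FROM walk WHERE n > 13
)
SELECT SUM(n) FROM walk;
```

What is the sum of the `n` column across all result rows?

Base: n=33.
Iteration 1: 33 > 13 holds -> n = 33 - 6 = 27.
Iteration 2: 27 > 13 holds -> n = 27 - 6 = 21.
Iteration 3: 21 > 13 holds -> n = 21 - 6 = 15.
Iteration 4: 15 > 13 holds -> n = 15 - 6 = 9.
Iteration 5: 9 > 13 fails; recursion stops.
SUM(n) = 33 + 27 + 21 + 15 + 9 = 105.

105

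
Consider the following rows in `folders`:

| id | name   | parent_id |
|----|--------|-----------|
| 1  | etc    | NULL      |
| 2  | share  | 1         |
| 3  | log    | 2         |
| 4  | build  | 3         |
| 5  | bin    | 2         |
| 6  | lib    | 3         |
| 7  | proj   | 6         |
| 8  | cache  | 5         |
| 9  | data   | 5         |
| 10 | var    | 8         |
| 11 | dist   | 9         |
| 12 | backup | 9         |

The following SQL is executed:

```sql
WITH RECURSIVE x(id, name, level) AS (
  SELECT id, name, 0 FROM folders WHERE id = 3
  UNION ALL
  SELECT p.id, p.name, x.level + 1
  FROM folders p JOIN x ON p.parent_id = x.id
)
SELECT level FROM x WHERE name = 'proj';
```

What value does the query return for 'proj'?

2

Base: id=3 (log) at level 0.
Iteration 1: rows with parent_id in {3} -> build (id 4, level 1), lib (id 6, level 1).
Iteration 2: rows with parent_id in {4,6} -> proj (id 7, level 2).
Iteration 3: no rows with parent_id in {7}; recursion stops.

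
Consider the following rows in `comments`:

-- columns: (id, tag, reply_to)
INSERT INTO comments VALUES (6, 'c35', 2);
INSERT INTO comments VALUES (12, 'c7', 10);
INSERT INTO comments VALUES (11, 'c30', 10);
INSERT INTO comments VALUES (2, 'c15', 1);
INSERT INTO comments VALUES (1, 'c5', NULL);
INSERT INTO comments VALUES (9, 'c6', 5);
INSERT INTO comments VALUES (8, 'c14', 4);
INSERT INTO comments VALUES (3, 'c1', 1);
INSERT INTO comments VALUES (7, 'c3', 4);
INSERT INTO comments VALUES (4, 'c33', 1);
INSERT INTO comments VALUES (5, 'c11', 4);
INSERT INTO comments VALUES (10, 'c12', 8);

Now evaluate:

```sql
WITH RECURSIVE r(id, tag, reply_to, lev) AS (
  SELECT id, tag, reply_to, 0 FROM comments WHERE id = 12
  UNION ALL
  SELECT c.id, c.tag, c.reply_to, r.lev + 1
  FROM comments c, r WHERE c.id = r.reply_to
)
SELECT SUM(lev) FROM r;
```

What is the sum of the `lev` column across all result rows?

Base: id=12 (c7), reply_to=10, lev 0.
Iteration 1: join on id=10 -> c12 (id 10, reply_to=8, lev 1).
Iteration 2: join on id=8 -> c14 (id 8, reply_to=4, lev 2).
Iteration 3: join on id=4 -> c33 (id 4, reply_to=1, lev 3).
Iteration 4: join on id=1 -> c5 (id 1, reply_to=NULL, lev 4).
Iteration 5: reply_to is NULL; no match; recursion stops.
SUM(lev) = 0 + 1 + 2 + 3 + 4 = 10.

10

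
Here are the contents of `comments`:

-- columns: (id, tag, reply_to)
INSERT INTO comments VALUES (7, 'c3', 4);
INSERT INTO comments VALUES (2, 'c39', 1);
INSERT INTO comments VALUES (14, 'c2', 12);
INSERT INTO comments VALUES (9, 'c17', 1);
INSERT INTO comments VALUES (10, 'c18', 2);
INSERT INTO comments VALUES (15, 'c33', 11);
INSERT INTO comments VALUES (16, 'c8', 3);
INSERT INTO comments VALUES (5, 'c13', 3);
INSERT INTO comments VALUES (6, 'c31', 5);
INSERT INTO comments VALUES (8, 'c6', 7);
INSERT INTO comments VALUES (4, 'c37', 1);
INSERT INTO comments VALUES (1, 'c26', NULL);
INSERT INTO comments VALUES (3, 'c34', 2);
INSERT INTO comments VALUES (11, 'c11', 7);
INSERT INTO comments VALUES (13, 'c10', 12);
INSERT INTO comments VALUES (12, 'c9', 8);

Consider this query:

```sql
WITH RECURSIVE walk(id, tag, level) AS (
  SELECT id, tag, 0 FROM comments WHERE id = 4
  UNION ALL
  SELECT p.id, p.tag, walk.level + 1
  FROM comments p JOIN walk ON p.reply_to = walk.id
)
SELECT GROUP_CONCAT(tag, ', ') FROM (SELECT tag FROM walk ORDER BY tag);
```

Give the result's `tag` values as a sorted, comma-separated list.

Base: id=4 (c37) at level 0.
Iteration 1: rows with reply_to in {4} -> c3 (id 7, level 1).
Iteration 2: rows with reply_to in {7} -> c6 (id 8, level 2), c11 (id 11, level 2).
Iteration 3: rows with reply_to in {8,11} -> c9 (id 12, level 3), c33 (id 15, level 3).
Iteration 4: rows with reply_to in {12,15} -> c10 (id 13, level 4), c2 (id 14, level 4).
Iteration 5: no rows with reply_to in {13,14}; recursion stops.

c10, c11, c2, c3, c33, c37, c6, c9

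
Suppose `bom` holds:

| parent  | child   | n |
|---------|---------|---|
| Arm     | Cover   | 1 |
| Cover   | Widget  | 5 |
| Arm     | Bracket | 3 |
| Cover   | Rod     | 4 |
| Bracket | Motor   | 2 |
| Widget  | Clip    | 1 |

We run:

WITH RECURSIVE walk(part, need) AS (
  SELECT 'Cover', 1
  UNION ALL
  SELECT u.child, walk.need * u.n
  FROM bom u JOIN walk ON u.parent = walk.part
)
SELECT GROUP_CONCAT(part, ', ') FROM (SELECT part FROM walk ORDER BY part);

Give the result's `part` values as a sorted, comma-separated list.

Clip, Cover, Rod, Widget

Base: (Cover, need=1).
Iteration 1: components of {Cover} -> Rod = 1*4 = 4, Widget = 1*5 = 5.
Iteration 2: components of {Rod,Widget} -> Clip = 5*1 = 5.
Iteration 3: no further components; recursion stops.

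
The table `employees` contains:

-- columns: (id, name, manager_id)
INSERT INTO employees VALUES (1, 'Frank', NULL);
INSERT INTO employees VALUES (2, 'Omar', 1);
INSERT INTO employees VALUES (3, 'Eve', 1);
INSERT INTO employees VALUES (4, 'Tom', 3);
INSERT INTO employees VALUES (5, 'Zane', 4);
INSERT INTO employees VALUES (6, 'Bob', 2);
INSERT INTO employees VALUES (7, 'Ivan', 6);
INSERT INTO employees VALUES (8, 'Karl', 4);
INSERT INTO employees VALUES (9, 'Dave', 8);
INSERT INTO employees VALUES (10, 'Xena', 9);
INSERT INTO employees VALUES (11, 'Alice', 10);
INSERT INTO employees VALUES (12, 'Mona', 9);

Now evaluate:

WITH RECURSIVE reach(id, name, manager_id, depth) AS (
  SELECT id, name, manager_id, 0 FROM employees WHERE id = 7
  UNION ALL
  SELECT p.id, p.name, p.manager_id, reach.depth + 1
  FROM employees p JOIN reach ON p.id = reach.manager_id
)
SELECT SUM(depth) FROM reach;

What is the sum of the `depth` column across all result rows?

6

Base: id=7 (Ivan), manager_id=6, depth 0.
Iteration 1: join on id=6 -> Bob (id 6, manager_id=2, depth 1).
Iteration 2: join on id=2 -> Omar (id 2, manager_id=1, depth 2).
Iteration 3: join on id=1 -> Frank (id 1, manager_id=NULL, depth 3).
Iteration 4: manager_id is NULL; no match; recursion stops.
SUM(depth) = 0 + 1 + 2 + 3 = 6.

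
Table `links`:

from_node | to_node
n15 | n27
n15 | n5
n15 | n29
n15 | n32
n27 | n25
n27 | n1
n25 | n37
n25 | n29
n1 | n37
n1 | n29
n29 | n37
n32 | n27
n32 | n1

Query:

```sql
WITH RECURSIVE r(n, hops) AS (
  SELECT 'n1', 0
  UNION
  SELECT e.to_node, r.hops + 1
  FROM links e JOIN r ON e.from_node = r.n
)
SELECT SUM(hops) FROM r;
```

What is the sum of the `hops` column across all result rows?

Base: (n1, hops=0).
Iteration 1: edges from {n1} -> (n29, hops=1), (n37, hops=1).
Iteration 2: edges from {n29,n37} -> (n37, hops=2).
Iteration 3: no outgoing edges from {n37}; recursion stops.
SUM(hops) = 0 + 1 + 1 + 2 = 4.

4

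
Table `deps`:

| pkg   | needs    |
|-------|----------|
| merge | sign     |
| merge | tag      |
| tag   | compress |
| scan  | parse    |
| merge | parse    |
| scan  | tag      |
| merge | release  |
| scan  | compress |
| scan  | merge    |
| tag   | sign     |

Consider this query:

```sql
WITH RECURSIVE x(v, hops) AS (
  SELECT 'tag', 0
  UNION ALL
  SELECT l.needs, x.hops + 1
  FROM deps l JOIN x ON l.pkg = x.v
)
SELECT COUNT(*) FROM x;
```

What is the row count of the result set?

Base: (tag, hops=0).
Iteration 1: edges from {tag} -> (compress, hops=1), (sign, hops=1).
Iteration 2: no outgoing edges from {compress,sign}; recursion stops.
Total rows emitted: 3.

3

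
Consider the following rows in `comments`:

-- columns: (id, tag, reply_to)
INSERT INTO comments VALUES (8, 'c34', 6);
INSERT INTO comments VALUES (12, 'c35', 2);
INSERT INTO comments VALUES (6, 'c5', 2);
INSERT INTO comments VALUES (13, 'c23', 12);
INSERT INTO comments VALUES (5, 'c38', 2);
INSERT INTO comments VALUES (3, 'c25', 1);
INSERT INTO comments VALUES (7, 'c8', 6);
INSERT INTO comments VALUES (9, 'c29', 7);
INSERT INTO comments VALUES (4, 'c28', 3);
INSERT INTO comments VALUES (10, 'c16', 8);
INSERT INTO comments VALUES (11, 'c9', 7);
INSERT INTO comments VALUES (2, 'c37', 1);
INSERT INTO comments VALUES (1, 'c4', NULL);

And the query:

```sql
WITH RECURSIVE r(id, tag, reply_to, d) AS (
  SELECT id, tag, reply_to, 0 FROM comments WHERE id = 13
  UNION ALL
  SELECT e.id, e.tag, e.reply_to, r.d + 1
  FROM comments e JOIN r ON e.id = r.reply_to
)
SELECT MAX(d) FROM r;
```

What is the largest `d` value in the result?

3

Base: id=13 (c23), reply_to=12, d 0.
Iteration 1: join on id=12 -> c35 (id 12, reply_to=2, d 1).
Iteration 2: join on id=2 -> c37 (id 2, reply_to=1, d 2).
Iteration 3: join on id=1 -> c4 (id 1, reply_to=NULL, d 3).
Iteration 4: reply_to is NULL; no match; recursion stops.
d values: 0, 1, 2, 3; the maximum is 3.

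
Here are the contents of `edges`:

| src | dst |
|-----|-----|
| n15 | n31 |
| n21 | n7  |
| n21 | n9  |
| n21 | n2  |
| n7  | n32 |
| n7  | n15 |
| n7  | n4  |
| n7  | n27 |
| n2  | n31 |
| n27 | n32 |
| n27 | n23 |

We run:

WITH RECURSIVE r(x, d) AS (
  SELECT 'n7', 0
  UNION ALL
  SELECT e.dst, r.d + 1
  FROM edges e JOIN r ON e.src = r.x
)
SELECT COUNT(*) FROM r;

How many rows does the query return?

8

Base: (n7, d=0).
Iteration 1: edges from {n7} -> (n15, d=1), (n27, d=1), (n32, d=1), (n4, d=1).
Iteration 2: edges from {n15,n27,n32,n4} -> (n23, d=2), (n31, d=2), (n32, d=2).
Iteration 3: no outgoing edges from {n23,n31,n32}; recursion stops.
Total rows emitted: 8.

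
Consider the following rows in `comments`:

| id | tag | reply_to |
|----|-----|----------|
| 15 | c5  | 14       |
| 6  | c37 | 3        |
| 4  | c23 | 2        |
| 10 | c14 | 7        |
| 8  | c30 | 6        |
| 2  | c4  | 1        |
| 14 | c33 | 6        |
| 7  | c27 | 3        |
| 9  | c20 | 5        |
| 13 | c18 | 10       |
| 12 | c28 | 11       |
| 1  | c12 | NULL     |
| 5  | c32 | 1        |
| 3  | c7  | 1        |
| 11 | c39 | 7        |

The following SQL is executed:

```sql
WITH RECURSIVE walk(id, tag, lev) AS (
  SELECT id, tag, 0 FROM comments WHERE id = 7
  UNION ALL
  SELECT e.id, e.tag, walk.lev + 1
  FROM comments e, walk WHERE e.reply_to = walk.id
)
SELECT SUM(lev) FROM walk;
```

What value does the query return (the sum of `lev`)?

Base: id=7 (c27) at lev 0.
Iteration 1: rows with reply_to in {7} -> c14 (id 10, lev 1), c39 (id 11, lev 1).
Iteration 2: rows with reply_to in {10,11} -> c28 (id 12, lev 2), c18 (id 13, lev 2).
Iteration 3: no rows with reply_to in {12,13}; recursion stops.
SUM(lev) = 0 + 1 + 1 + 2 + 2 = 6.

6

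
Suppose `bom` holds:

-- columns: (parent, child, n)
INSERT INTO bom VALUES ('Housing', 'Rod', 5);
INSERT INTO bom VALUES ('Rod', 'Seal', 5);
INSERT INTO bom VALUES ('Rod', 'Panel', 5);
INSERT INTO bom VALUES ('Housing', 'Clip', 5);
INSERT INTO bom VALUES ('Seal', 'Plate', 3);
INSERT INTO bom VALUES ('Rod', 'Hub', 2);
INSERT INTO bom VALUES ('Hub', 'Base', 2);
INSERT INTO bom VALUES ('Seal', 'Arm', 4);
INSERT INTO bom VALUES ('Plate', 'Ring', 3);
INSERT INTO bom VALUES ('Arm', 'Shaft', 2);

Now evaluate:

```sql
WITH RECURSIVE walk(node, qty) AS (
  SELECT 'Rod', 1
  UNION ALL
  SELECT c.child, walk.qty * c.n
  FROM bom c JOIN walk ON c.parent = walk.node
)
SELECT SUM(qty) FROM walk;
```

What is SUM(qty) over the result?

Base: (Rod, qty=1).
Iteration 1: components of {Rod} -> Hub = 1*2 = 2, Panel = 1*5 = 5, Seal = 1*5 = 5.
Iteration 2: components of {Hub,Panel,Seal} -> Arm = 5*4 = 20, Base = 2*2 = 4, Plate = 5*3 = 15.
Iteration 3: components of {Arm,Base,Plate} -> Ring = 15*3 = 45, Shaft = 20*2 = 40.
Iteration 4: no further components; recursion stops.
SUM(qty) = 1 + 5 + 5 + 2 + 15 + 20 + 4 + 45 + 40 = 137.

137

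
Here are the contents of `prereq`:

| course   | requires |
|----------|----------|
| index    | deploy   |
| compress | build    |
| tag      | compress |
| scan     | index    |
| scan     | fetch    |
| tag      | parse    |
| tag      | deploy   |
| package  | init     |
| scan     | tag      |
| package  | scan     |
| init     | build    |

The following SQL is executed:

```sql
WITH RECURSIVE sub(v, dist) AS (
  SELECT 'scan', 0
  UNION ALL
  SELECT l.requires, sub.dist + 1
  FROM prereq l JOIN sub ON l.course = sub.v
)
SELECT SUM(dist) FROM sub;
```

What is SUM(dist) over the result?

14

Base: (scan, dist=0).
Iteration 1: edges from {scan} -> (fetch, dist=1), (index, dist=1), (tag, dist=1).
Iteration 2: edges from {fetch,index,tag} -> (compress, dist=2), (deploy, dist=2) x2, (parse, dist=2). [UNION ALL keeps all 4 new rows, including repeats]
Iteration 3: edges from {compress,deploy,parse} -> (build, dist=3).
Iteration 4: no outgoing edges from {build}; recursion stops.
SUM(dist) = 0 + 1 + 1 + 1 + 2 + 2 + 2 + 2 + 3 = 14.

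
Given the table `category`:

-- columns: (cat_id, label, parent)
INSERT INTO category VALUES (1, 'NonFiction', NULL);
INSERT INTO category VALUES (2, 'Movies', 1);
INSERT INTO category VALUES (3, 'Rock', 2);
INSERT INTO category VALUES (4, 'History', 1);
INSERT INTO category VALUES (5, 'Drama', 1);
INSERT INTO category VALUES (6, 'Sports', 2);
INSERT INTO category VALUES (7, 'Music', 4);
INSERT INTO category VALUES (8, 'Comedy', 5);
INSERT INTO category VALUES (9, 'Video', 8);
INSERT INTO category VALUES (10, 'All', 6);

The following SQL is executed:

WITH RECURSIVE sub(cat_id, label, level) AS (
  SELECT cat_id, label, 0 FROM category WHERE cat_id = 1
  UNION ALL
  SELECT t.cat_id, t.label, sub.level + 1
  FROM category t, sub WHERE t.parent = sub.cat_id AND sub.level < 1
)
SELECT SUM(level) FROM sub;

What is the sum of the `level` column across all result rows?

3

Base: cat_id=1 (NonFiction) at level 0.
Iteration 1: rows with parent in {1} -> Movies (id 2, level 1), History (id 4, level 1), Drama (id 5, level 1).
Iteration 2: level < 1 fails for all current rows; recursion stops.
SUM(level) = 0 + 1 + 1 + 1 = 3.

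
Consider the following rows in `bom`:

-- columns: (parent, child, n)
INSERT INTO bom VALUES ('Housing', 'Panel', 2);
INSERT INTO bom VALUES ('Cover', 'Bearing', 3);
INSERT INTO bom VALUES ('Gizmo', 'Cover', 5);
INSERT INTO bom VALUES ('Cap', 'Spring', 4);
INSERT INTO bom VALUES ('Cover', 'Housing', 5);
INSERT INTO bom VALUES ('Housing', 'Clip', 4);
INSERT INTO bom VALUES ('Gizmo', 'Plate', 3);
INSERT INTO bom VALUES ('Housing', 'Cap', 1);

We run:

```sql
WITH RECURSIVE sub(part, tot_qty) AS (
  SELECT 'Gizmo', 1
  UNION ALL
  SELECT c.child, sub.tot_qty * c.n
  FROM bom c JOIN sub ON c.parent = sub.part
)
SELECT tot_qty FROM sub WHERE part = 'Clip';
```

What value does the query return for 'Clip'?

Base: (Gizmo, tot_qty=1).
Iteration 1: components of {Gizmo} -> Cover = 1*5 = 5, Plate = 1*3 = 3.
Iteration 2: components of {Cover,Plate} -> Bearing = 5*3 = 15, Housing = 5*5 = 25.
Iteration 3: components of {Bearing,Housing} -> Cap = 25*1 = 25, Clip = 25*4 = 100, Panel = 25*2 = 50.
Iteration 4: components of {Cap,Clip,Panel} -> Spring = 25*4 = 100.
Iteration 5: no further components; recursion stops.

100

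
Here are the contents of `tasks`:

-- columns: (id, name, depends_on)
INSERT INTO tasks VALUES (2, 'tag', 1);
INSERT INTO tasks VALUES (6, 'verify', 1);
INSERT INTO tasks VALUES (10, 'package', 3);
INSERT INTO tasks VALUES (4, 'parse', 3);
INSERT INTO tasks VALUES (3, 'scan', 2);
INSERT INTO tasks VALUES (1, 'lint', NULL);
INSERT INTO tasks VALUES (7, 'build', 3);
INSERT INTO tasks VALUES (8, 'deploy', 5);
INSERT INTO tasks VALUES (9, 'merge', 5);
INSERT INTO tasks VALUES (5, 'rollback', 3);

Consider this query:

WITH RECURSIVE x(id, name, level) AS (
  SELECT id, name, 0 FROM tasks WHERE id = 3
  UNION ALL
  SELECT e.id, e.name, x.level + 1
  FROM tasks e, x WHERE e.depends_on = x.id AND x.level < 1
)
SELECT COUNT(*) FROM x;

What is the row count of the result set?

Base: id=3 (scan) at level 0.
Iteration 1: rows with depends_on in {3} -> parse (id 4, level 1), rollback (id 5, level 1), build (id 7, level 1), package (id 10, level 1).
Iteration 2: level < 1 fails for all current rows; recursion stops.
Total rows emitted: 5.

5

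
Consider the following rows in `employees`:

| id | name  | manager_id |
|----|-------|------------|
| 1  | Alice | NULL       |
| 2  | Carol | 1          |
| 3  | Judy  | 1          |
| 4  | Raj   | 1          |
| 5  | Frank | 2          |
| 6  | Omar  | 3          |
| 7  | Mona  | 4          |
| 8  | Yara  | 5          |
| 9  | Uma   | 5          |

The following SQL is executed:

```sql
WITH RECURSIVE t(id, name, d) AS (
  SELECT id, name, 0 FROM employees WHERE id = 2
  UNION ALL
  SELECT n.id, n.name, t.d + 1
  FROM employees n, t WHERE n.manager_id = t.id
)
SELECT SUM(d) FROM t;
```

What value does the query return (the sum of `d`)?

5

Base: id=2 (Carol) at d 0.
Iteration 1: rows with manager_id in {2} -> Frank (id 5, d 1).
Iteration 2: rows with manager_id in {5} -> Yara (id 8, d 2), Uma (id 9, d 2).
Iteration 3: no rows with manager_id in {8,9}; recursion stops.
SUM(d) = 0 + 1 + 2 + 2 = 5.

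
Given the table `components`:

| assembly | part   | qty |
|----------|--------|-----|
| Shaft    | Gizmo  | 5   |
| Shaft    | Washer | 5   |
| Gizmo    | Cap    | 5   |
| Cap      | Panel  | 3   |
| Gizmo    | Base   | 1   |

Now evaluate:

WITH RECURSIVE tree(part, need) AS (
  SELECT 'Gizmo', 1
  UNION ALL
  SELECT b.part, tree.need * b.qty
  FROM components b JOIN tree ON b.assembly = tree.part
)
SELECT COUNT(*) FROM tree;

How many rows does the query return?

Base: (Gizmo, need=1).
Iteration 1: components of {Gizmo} -> Base = 1*1 = 1, Cap = 1*5 = 5.
Iteration 2: components of {Base,Cap} -> Panel = 5*3 = 15.
Iteration 3: no further components; recursion stops.
Total rows emitted: 4.

4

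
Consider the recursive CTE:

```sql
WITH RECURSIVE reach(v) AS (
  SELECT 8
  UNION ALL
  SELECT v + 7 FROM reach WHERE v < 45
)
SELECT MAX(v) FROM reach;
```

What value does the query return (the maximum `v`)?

50

Base: v=8.
Iteration 1: 8 < 45 holds -> v = 8 + 7 = 15.
Iteration 2: 15 < 45 holds -> v = 15 + 7 = 22.
Iteration 3: 22 < 45 holds -> v = 22 + 7 = 29.
Iteration 4: 29 < 45 holds -> v = 29 + 7 = 36.
Iteration 5: 36 < 45 holds -> v = 36 + 7 = 43.
Iteration 6: 43 < 45 holds -> v = 43 + 7 = 50.
Iteration 7: 50 < 45 fails; recursion stops.
v values: 8, 15, 22, 29, 36, 43, 50; the maximum is 50.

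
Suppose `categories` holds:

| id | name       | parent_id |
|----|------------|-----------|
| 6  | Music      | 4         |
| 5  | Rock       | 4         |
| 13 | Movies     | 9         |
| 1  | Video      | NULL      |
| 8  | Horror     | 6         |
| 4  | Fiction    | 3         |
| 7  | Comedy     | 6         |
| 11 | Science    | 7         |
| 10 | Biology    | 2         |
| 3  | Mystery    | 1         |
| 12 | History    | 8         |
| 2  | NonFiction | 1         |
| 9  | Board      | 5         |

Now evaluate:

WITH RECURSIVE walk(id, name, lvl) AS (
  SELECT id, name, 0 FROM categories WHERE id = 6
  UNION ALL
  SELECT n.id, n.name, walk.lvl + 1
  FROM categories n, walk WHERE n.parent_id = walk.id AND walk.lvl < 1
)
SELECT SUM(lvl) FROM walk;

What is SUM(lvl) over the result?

2

Base: id=6 (Music) at lvl 0.
Iteration 1: rows with parent_id in {6} -> Comedy (id 7, lvl 1), Horror (id 8, lvl 1).
Iteration 2: lvl < 1 fails for all current rows; recursion stops.
SUM(lvl) = 0 + 1 + 1 = 2.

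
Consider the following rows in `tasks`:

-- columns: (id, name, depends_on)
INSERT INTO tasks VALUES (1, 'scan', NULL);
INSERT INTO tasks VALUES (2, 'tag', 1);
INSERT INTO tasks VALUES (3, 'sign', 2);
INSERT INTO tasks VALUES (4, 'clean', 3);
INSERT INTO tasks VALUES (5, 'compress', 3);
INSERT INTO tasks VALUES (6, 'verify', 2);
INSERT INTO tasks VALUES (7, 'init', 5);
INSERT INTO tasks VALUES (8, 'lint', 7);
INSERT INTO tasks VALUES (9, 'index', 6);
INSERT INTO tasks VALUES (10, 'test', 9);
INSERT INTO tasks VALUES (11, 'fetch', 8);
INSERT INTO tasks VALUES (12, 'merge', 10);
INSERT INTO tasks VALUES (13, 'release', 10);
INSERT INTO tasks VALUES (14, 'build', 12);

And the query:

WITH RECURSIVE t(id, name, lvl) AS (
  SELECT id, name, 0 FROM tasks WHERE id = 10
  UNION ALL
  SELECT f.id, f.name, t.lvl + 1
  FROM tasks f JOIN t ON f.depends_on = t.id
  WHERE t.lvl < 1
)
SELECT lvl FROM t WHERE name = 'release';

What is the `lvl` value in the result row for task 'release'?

1

Base: id=10 (test) at lvl 0.
Iteration 1: rows with depends_on in {10} -> merge (id 12, lvl 1), release (id 13, lvl 1).
Iteration 2: lvl < 1 fails for all current rows; recursion stops.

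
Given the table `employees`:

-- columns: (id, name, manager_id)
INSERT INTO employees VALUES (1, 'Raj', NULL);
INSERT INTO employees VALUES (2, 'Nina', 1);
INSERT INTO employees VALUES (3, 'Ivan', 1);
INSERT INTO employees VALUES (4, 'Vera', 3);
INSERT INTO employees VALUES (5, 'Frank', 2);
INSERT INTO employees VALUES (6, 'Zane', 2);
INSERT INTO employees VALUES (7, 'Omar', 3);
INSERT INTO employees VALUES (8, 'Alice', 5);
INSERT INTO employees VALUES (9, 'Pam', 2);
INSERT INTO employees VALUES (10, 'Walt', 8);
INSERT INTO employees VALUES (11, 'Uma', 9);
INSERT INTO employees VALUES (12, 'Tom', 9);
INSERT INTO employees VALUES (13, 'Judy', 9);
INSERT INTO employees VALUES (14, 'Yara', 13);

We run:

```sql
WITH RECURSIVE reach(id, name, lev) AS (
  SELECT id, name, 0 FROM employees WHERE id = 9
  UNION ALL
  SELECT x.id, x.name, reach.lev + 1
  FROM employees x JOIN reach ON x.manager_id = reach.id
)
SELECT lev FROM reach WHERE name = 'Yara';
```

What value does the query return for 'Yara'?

Base: id=9 (Pam) at lev 0.
Iteration 1: rows with manager_id in {9} -> Uma (id 11, lev 1), Tom (id 12, lev 1), Judy (id 13, lev 1).
Iteration 2: rows with manager_id in {11,12,13} -> Yara (id 14, lev 2).
Iteration 3: no rows with manager_id in {14}; recursion stops.

2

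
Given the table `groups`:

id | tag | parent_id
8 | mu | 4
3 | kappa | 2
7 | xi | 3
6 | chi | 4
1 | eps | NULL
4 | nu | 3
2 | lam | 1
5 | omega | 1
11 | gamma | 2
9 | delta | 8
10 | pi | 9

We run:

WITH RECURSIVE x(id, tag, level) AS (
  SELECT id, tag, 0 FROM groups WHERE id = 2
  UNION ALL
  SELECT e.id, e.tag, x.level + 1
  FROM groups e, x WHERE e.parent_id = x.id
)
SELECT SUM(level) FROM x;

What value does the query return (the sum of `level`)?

Base: id=2 (lam) at level 0.
Iteration 1: rows with parent_id in {2} -> kappa (id 3, level 1), gamma (id 11, level 1).
Iteration 2: rows with parent_id in {3,11} -> nu (id 4, level 2), xi (id 7, level 2).
Iteration 3: rows with parent_id in {4,7} -> chi (id 6, level 3), mu (id 8, level 3).
Iteration 4: rows with parent_id in {6,8} -> delta (id 9, level 4).
Iteration 5: rows with parent_id in {9} -> pi (id 10, level 5).
Iteration 6: no rows with parent_id in {10}; recursion stops.
SUM(level) = 0 + 1 + 1 + 2 + 2 + 3 + 3 + 4 + 5 = 21.

21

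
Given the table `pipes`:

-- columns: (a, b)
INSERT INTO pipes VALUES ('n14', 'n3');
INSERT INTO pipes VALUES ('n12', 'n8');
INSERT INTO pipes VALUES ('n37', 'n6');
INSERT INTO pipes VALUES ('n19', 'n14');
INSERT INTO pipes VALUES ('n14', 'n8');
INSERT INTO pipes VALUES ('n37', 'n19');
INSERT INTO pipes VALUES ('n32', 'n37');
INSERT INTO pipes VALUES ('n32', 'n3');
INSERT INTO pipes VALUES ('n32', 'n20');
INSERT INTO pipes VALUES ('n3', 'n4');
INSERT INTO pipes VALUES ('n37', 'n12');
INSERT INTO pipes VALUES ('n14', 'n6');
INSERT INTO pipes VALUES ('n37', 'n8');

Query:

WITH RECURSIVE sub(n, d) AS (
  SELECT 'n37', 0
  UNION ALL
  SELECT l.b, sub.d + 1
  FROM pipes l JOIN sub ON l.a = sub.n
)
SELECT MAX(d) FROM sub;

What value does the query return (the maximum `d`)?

4

Base: (n37, d=0).
Iteration 1: edges from {n37} -> (n12, d=1), (n19, d=1), (n6, d=1), (n8, d=1).
Iteration 2: edges from {n12,n19,n6,n8} -> (n14, d=2), (n8, d=2).
Iteration 3: edges from {n14,n8} -> (n3, d=3), (n6, d=3), (n8, d=3).
Iteration 4: edges from {n3,n6,n8} -> (n4, d=4).
Iteration 5: no outgoing edges from {n4}; recursion stops.
d values: 0, 1, 1, 1, 1, 2, 2, 3, 3, 3, 4; the maximum is 4.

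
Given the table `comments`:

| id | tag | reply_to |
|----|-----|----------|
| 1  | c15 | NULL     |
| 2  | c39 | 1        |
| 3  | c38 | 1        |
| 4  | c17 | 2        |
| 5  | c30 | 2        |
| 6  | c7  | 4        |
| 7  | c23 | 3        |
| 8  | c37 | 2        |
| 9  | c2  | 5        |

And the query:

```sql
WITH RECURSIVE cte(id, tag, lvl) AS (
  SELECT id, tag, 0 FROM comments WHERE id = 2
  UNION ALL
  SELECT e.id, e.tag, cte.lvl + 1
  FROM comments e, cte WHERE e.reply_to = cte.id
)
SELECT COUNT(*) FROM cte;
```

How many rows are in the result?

Base: id=2 (c39) at lvl 0.
Iteration 1: rows with reply_to in {2} -> c17 (id 4, lvl 1), c30 (id 5, lvl 1), c37 (id 8, lvl 1).
Iteration 2: rows with reply_to in {4,5,8} -> c7 (id 6, lvl 2), c2 (id 9, lvl 2).
Iteration 3: no rows with reply_to in {6,9}; recursion stops.
Total rows emitted: 6.

6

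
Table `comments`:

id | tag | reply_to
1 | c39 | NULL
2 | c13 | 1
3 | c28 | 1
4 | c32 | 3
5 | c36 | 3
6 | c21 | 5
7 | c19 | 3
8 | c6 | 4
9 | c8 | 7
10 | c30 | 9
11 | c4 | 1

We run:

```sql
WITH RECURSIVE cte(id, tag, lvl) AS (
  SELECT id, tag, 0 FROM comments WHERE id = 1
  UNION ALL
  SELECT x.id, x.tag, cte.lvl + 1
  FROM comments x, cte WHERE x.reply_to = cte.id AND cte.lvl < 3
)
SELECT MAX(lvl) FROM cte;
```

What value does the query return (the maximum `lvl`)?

3

Base: id=1 (c39) at lvl 0.
Iteration 1: rows with reply_to in {1} -> c13 (id 2, lvl 1), c28 (id 3, lvl 1), c4 (id 11, lvl 1).
Iteration 2: rows with reply_to in {2,3,11} -> c32 (id 4, lvl 2), c36 (id 5, lvl 2), c19 (id 7, lvl 2).
Iteration 3: rows with reply_to in {4,5,7} -> c21 (id 6, lvl 3), c6 (id 8, lvl 3), c8 (id 9, lvl 3).
Iteration 4: lvl < 3 fails for all current rows; recursion stops.
lvl values: 0, 1, 1, 1, 2, 2, 2, 3, 3, 3; the maximum is 3.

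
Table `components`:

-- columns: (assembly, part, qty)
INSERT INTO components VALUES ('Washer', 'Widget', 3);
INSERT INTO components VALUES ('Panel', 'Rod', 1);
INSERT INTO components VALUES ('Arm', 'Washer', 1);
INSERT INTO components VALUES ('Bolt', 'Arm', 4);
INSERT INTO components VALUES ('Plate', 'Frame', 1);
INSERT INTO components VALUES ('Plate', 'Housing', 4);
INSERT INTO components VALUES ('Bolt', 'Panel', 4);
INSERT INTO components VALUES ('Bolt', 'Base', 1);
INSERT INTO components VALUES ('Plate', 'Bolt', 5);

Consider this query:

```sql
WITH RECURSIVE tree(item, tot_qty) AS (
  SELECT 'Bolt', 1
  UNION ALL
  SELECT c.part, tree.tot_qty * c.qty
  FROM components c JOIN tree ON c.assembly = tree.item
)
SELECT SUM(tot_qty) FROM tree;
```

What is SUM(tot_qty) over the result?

Base: (Bolt, tot_qty=1).
Iteration 1: components of {Bolt} -> Arm = 1*4 = 4, Base = 1*1 = 1, Panel = 1*4 = 4.
Iteration 2: components of {Arm,Base,Panel} -> Rod = 4*1 = 4, Washer = 4*1 = 4.
Iteration 3: components of {Rod,Washer} -> Widget = 4*3 = 12.
Iteration 4: no further components; recursion stops.
SUM(tot_qty) = 1 + 4 + 4 + 1 + 4 + 4 + 12 = 30.

30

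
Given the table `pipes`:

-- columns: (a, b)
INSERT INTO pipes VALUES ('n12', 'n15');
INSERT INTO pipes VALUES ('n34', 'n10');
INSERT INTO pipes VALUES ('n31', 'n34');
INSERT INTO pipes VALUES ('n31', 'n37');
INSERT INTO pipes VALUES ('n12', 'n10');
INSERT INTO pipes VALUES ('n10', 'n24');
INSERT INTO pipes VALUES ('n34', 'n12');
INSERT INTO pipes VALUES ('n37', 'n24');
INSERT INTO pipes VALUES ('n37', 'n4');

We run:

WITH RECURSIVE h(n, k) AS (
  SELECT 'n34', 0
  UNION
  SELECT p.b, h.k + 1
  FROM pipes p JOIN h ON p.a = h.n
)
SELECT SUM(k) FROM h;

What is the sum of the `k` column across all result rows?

Base: (n34, k=0).
Iteration 1: edges from {n34} -> (n10, k=1), (n12, k=1).
Iteration 2: edges from {n10,n12} -> (n10, k=2), (n15, k=2), (n24, k=2).
Iteration 3: edges from {n10,n15,n24} -> (n24, k=3).
Iteration 4: no outgoing edges from {n24}; recursion stops.
SUM(k) = 0 + 1 + 1 + 2 + 2 + 2 + 3 = 11.

11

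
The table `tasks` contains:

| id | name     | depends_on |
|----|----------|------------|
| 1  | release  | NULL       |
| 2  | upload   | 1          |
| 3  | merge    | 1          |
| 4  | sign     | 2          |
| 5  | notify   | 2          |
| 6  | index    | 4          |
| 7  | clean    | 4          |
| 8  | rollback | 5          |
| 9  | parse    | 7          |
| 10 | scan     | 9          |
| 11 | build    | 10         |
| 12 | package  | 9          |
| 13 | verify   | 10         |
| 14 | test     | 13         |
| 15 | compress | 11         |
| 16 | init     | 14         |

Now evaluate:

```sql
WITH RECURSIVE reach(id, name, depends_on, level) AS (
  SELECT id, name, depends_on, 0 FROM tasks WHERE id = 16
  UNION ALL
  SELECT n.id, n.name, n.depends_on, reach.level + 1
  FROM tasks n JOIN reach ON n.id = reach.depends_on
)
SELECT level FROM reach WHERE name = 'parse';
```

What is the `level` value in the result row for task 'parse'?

4

Base: id=16 (init), depends_on=14, level 0.
Iteration 1: join on id=14 -> test (id 14, depends_on=13, level 1).
Iteration 2: join on id=13 -> verify (id 13, depends_on=10, level 2).
Iteration 3: join on id=10 -> scan (id 10, depends_on=9, level 3).
Iteration 4: join on id=9 -> parse (id 9, depends_on=7, level 4).
Iteration 5: join on id=7 -> clean (id 7, depends_on=4, level 5).
Iteration 6: join on id=4 -> sign (id 4, depends_on=2, level 6).
Iteration 7: join on id=2 -> upload (id 2, depends_on=1, level 7).
Iteration 8: join on id=1 -> release (id 1, depends_on=NULL, level 8).
Iteration 9: depends_on is NULL; no match; recursion stops.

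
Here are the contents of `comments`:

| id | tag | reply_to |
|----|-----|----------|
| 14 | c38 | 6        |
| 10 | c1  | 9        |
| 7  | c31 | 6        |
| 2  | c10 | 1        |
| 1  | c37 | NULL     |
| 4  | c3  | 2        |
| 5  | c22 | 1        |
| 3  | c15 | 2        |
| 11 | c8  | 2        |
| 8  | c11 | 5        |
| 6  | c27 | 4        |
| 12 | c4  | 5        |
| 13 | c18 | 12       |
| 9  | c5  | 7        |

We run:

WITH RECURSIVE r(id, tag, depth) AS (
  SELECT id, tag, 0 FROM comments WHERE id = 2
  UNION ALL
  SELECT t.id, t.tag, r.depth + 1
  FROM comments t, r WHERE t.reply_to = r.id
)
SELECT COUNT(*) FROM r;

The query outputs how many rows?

Base: id=2 (c10) at depth 0.
Iteration 1: rows with reply_to in {2} -> c15 (id 3, depth 1), c3 (id 4, depth 1), c8 (id 11, depth 1).
Iteration 2: rows with reply_to in {3,4,11} -> c27 (id 6, depth 2).
Iteration 3: rows with reply_to in {6} -> c31 (id 7, depth 3), c38 (id 14, depth 3).
Iteration 4: rows with reply_to in {7,14} -> c5 (id 9, depth 4).
Iteration 5: rows with reply_to in {9} -> c1 (id 10, depth 5).
Iteration 6: no rows with reply_to in {10}; recursion stops.
Total rows emitted: 9.

9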